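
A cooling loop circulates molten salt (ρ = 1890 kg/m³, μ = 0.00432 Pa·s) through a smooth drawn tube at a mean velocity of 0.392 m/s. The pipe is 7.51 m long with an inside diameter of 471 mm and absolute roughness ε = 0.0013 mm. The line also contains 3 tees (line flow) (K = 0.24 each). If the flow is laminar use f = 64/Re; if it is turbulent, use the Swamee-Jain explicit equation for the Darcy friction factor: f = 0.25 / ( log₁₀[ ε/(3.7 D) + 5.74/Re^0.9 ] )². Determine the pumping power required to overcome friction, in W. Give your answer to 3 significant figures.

P ≈ 10.1 W

Reynolds number Re = ρVD/μ = 1890 · 0.392 · 0.471 / 0.00432 = 8.078e+04.
Re > 4000 → turbulent. Relative roughness ε/D = 1.3e-06/0.471 = 2.76e-06. Swamee-Jain: f = 0.25/(log₁₀[2.76e-06/3.7 + 5.74/8.078e+04^0.9])² = 0.25/(log₁₀[7.46e-07 + 0.00022])² = 0.25/(-3.656)² = 0.0187.
Total minor-loss coefficient ΣK = 3·0.24 = 0.72.
ΔP = [f·L/D + ΣK]·(ρV²/2) = [0.0187·7.51/0.471 + 0.72]·(1890·0.392²/2) = [0.2982 + 0.72]·145.2 = 147.9 Pa.
Q = V·A = 0.392·0.1742 = 0.0683 m³/s.
Pumping power P = QΔP = 0.0683·147.9 = 10.10 W = 10.1 W.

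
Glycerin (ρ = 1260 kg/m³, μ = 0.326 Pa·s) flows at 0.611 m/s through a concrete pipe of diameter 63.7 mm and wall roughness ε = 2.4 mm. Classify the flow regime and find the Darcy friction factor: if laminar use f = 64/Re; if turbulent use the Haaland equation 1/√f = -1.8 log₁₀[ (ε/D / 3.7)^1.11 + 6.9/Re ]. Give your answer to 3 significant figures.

Re = ρVD/μ = 1260·0.611·0.0637/0.326 = 150.4.
Re < 2300 → laminar, so f = 64/Re = 0.4254 (roughness is irrelevant in laminar flow).

f ≈ 0.425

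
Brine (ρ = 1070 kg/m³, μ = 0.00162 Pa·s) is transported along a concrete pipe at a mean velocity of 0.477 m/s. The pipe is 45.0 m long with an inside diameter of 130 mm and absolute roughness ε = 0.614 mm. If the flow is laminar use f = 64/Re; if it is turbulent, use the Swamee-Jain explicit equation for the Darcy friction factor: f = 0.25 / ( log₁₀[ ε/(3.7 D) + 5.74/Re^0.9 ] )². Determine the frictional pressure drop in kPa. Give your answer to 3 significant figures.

ΔP ≈ 1.37 kPa

Reynolds number Re = ρVD/μ = 1070 · 0.477 · 0.13 / 0.00162 = 4.096e+04.
Re > 4000 → turbulent. Relative roughness ε/D = 0.000614/0.13 = 0.00472. Swamee-Jain: f = 0.25/(log₁₀[0.00472/3.7 + 5.74/4.096e+04^0.9])² = 0.25/(log₁₀[0.00128 + 0.000405])² = 0.25/(-2.774)² = 0.03248.
Darcy-Weisbach: ΔP = f(L/D)(ρV²/2) = 0.03248·(45/0.13)·(1070·0.477²/2) = 0.03248·346.2·121.7 = 1369 Pa.
ΔP = 1369 Pa = 1.37 kPa.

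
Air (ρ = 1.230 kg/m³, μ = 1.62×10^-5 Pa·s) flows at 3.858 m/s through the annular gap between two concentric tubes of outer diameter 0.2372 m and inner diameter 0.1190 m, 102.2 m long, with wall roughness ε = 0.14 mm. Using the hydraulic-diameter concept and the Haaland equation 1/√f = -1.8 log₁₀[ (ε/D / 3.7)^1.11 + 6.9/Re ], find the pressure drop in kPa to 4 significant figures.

Hydraulic diameter D_h = 4A/P = D_o - D_i = 0.2372 - 0.119 = 0.1182 m.
Re = ρVD_h/μ = 1.23·3.858·0.1182/1.62e-05 = 3.462e+04.
ε/D_h = 0.00014/0.1182 = 0.00118; Haaland gives 1/√f = -1.8 log₁₀[0.000132+0.000199] = 6.263, so f = 0.02549.
ΔP = f(L/D_h)(ρV²/2) = 0.02549·102.2/0.1182·9.154 = 201.7 Pa.
ΔP = 0.2017 kPa.

ΔP ≈ 0.2017 kPa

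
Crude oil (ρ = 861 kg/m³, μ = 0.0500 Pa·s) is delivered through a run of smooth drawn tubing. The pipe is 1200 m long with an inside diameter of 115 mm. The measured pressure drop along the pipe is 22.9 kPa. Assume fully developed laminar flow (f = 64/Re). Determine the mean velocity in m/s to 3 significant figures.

V ≈ 0.158 m/s

For laminar flow, f = 64/Re with Re = ρVD/μ, so Darcy-Weisbach reduces to ΔP = 32μLV/D². Solving for V: V = ΔP·D²/(32μL) = 2.29e+04·(0.115)²/(32·0.05·1200) = 0.1577 m/s.
Check: Re = ρVD/μ = 861·0.1577·0.115/0.05 = 312.4 < 2300, so the laminar assumption holds.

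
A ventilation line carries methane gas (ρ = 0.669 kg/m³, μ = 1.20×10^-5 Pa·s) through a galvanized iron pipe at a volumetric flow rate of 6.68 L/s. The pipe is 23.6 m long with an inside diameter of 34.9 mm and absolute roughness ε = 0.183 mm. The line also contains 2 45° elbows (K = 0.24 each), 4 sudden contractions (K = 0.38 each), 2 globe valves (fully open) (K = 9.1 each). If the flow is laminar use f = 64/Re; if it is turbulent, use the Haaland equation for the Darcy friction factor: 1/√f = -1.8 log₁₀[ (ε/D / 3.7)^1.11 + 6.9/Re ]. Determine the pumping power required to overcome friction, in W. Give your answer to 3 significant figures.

Q = 6.68 L/s = 6.68/1000 = 0.00668 m³/s.
Cross-sectional area A = πD²/4 = π(0.0349)²/4 = 0.0009566 m²; mean velocity V = Q/A = 0.00668/0.0009566 = 6.983 m/s.
Reynolds number Re = ρVD/μ = 0.669 · 6.983 · 0.0349 / 1.2e-05 = 1.359e+04.
Re > 4000 → turbulent. Relative roughness ε/D = 0.000183/0.0349 = 0.00524. Haaland: 1/√f = -1.8 log₁₀[(0.00524/3.7)^1.11 + 6.9/1.359e+04] = -1.8 log₁₀[0.000689 + 0.000508] = 5.26, so f = 0.03615.
Total minor-loss coefficient ΣK = 2·0.24 + 4·0.38 + 2·9.1 = 20.2.
ΔP = [f·L/D + ΣK]·(ρV²/2) = [0.03615·23.6/0.0349 + 20.2]·(0.669·6.983²/2) = [24.44 + 20.2]·16.31 = 728.2 Pa.
Pumping power P = QΔP = 0.00668·728.2 = 4.864 W = 4.86 W.

P ≈ 4.86 W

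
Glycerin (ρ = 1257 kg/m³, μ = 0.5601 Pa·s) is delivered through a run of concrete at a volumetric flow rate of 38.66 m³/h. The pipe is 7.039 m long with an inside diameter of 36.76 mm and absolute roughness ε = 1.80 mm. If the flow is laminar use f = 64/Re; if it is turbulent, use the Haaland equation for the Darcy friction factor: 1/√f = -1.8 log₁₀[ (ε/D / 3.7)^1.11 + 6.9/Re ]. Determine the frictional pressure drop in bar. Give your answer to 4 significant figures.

Q = 38.66 m³/h = 38.66/3600 = 0.01074 m³/s.
Cross-sectional area A = πD²/4 = π(0.03676)²/4 = 0.001061 m²; mean velocity V = Q/A = 0.01074/0.001061 = 10.12 m/s.
Reynolds number Re = ρVD/μ = 1257 · 10.12 · 0.03676 / 0.56 = 834.8.
Re < 2300 → laminar flow, so f = 64/Re = 64/834.8 = 0.07667 (the turbulent correlation is not needed).
Darcy-Weisbach: ΔP = f(L/D)(ρV²/2) = 0.07667·(7.039/0.03676)·(1257·10.12²/2) = 0.07667·191.5·6.435e+04 = 9.447e+05 Pa.
ΔP = 9.447e+05 Pa = 9.447 bar.

ΔP ≈ 9.447 bar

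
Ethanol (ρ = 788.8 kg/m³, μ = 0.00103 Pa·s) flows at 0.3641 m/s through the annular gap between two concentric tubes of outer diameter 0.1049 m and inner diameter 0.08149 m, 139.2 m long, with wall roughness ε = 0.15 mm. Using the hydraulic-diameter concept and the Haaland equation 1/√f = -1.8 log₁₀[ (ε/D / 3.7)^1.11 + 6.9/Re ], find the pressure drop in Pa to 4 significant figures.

Hydraulic diameter D_h = 4A/P = D_o - D_i = 0.1049 - 0.08149 = 0.02341 m.
Re = ρVD_h/μ = 788.8·0.3641·0.02341/0.00103 = 6528.
ε/D_h = 0.00015/0.02341 = 0.00641; Haaland gives 1/√f = -1.8 log₁₀[0.00086+0.00106] = 4.891, so f = 0.0418.
ΔP = f(L/D_h)(ρV²/2) = 0.0418·139.2/0.02341·52.29 = 1.3e+04 Pa.

ΔP ≈ 13000 Pa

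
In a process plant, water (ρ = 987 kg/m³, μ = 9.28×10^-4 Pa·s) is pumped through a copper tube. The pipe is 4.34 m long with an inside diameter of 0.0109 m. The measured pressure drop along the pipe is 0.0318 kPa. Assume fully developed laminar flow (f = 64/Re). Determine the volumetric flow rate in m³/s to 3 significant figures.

For laminar flow, f = 64/Re with Re = ρVD/μ, so Darcy-Weisbach reduces to ΔP = 32μLV/D². Solving for V: V = ΔP·D²/(32μL) = 31.8·(0.0109)²/(32·0.000928·4.34) = 0.02932 m/s.
Check: Re = ρVD/μ = 987·0.02932·0.0109/0.000928 = 339.9 < 2300, so the laminar assumption holds.
Q = V·A = 0.02932·(π/4·0.0109²) = 2.735e-06 m³/s = 2.74×10^-6 m³/s.

Q ≈ 2.74×10^-6 m³/s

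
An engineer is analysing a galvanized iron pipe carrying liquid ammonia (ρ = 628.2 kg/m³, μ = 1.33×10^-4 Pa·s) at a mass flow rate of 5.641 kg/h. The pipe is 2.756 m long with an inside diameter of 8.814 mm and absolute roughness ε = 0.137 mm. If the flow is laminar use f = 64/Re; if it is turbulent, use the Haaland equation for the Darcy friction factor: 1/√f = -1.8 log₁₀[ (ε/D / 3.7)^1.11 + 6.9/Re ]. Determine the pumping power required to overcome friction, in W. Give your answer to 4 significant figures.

ṁ = 5.641 kg/h = 5.641/3600 = 0.001567 kg/s.
A = πD²/4 = π(0.008814)²/4 = 6.101e-05 m²; mean velocity V = ṁ/(ρA) = 0.001567/(628.2 · 6.101e-05) = 0.04088 m/s.
Reynolds number Re = ρVD/μ = 628.2 · 0.04088 · 0.008814 / 0.000133 = 1702.
Re < 2300 → laminar flow, so f = 64/Re = 64/1702 = 0.0376 (the turbulent correlation is not needed).
Darcy-Weisbach: ΔP = f(L/D)(ρV²/2) = 0.0376·(2.756/0.008814)·(628.2·0.04088²/2) = 0.0376·312.7·0.5249 = 6.172 Pa.
Q = ṁ/ρ = 0.001567/628.2 = 2.494e-06 m³/s.
Pumping power P = QΔP = 2.494e-06·6.172 = 1.5396×10^-5 W = 1.540×10^-5 W.

P ≈ 1.540×10^-5 W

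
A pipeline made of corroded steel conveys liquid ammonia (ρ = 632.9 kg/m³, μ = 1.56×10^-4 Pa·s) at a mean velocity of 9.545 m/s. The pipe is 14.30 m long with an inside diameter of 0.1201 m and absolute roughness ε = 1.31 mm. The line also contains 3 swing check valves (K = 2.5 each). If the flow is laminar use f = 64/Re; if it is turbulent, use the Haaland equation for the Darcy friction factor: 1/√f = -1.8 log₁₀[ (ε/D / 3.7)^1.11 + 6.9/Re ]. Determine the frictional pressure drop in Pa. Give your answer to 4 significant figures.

ΔP ≈ 350600 Pa

Reynolds number Re = ρVD/μ = 632.9 · 9.545 · 0.1201 / 0.000156 = 4.651e+06.
Re > 4000 → turbulent. Relative roughness ε/D = 0.00131/0.1201 = 0.0109. Haaland: 1/√f = -1.8 log₁₀[(0.0109/3.7)^1.11 + 6.9/4.651e+06] = -1.8 log₁₀[0.00155 + 1.48e-06] = 5.055, so f = 0.03913.
Total minor-loss coefficient ΣK = 3·2.5 = 7.5.
ΔP = [f·L/D + ΣK]·(ρV²/2) = [0.03913·14.3/0.1201 + 7.5]·(632.9·9.545²/2) = [4.659 + 7.5]·2.883e+04 = 3.506e+05 Pa.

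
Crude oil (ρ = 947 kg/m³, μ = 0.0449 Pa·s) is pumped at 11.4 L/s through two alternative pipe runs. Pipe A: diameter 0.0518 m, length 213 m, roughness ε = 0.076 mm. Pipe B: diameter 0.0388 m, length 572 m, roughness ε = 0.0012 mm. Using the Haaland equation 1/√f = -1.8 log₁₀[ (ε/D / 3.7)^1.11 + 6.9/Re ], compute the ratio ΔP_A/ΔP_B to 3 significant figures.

Pipe A: V = Q/A = 0.0114/0.002107 = 5.409 m/s; Re = 5910; ε/D = 0.00147; Haaland → f = 0.03735; ΔP_A = f(L/D)(ρV²/2) = 2.128e+06 Pa.
Pipe B: V = Q/A = 0.0114/0.001182 = 9.642 m/s; Re = 7890; ε/D = 3.09e-05; Haaland → f = 0.03302; ΔP_B = f(L/D)(ρV²/2) = 2.143e+07 Pa.
ΔP_A/ΔP_B = 2.128e+06/2.143e+07 = 0.0993.

ΔP_A/ΔP_B ≈ 0.0993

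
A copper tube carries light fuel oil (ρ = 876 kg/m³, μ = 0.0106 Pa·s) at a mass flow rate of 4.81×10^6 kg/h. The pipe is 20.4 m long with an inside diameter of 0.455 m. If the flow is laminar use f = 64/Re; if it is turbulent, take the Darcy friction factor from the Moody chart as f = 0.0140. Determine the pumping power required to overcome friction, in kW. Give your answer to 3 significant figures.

P ≈ 36.9 kW

ṁ = 4.81×10^6 kg/h = 4.81×10^6/3600 = 1336 kg/s.
A = πD²/4 = π(0.455)²/4 = 0.1626 m²; mean velocity V = ṁ/(ρA) = 1336/(876 · 0.1626) = 9.38 m/s.
Reynolds number Re = ρVD/μ = 876 · 9.38 · 0.455 / 0.0106 = 3.527e+05.
Re > 4000 → turbulent; use the Moody-chart value f = 0.0140.
Darcy-Weisbach: ΔP = f(L/D)(ρV²/2) = 0.014·(20.4/0.455)·(876·9.38²/2) = 0.014·44.84·3.854e+04 = 2.419e+04 Pa.
Q = ṁ/ρ = 1336/876 = 1.525 m³/s.
Pumping power P = QΔP = 1.525·2.419e+04 = 36900 W = 36.9 kW.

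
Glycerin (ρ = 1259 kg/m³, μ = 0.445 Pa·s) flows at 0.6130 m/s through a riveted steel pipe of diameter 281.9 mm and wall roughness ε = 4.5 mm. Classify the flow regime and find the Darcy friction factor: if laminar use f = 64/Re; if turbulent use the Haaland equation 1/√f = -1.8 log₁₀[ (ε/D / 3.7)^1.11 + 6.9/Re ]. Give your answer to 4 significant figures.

Re = ρVD/μ = 1259·0.613·0.2819/0.445 = 488.9.
Re < 2300 → laminar, so f = 64/Re = 0.1309 (roughness is irrelevant in laminar flow).

f ≈ 0.1309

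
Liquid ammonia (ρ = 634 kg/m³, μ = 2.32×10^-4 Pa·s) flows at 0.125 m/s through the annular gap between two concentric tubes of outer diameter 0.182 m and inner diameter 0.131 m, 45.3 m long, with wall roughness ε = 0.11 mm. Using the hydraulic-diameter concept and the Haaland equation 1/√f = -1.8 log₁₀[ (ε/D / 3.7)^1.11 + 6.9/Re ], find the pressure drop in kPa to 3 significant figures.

ΔP ≈ 0.134 kPa

Hydraulic diameter D_h = 4A/P = D_o - D_i = 0.182 - 0.131 = 0.051 m.
Re = ρVD_h/μ = 634·0.125·0.051/0.000232 = 1.742e+04.
ε/D_h = 0.00011/0.051 = 0.00216; Haaland gives 1/√f = -1.8 log₁₀[0.000257+0.000396] = 5.733, so f = 0.03042.
ΔP = f(L/D_h)(ρV²/2) = 0.03042·45.3/0.051·4.953 = 133.9 Pa.
ΔP = 0.134 kPa.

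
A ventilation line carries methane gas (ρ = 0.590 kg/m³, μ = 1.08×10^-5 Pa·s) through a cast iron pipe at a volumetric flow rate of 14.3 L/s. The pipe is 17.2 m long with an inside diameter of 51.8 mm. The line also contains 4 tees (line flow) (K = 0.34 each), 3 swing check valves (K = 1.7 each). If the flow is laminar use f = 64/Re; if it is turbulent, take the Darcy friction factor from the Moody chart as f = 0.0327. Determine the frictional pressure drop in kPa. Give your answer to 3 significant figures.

Q = 14.3 L/s = 14.3/1000 = 0.0143 m³/s.
Cross-sectional area A = πD²/4 = π(0.0518)²/4 = 0.002107 m²; mean velocity V = Q/A = 0.0143/0.002107 = 6.786 m/s.
Reynolds number Re = ρVD/μ = 0.59 · 6.786 · 0.0518 / 1.08e-05 = 1.92e+04.
Re > 4000 → turbulent; use the Moody-chart value f = 0.0327.
Total minor-loss coefficient ΣK = 4·0.34 + 3·1.7 = 6.46.
ΔP = [f·L/D + ΣK]·(ρV²/2) = [0.0327·17.2/0.0518 + 6.46]·(0.59·6.786²/2) = [10.86 + 6.46]·13.58 = 235.2 Pa.
ΔP = 235.2 Pa = 0.235 kPa.

ΔP ≈ 0.235 kPa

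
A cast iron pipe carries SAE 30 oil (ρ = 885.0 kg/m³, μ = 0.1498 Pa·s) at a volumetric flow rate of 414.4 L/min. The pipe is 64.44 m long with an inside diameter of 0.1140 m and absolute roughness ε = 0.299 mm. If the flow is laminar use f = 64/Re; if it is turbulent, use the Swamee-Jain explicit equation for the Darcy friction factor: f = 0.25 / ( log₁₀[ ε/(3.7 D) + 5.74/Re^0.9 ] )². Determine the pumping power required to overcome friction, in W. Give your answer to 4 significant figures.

P ≈ 111.1 W

Q = 414.4 L/min = 414.4/60000 = 0.006907 m³/s.
Cross-sectional area A = πD²/4 = π(0.114)²/4 = 0.01021 m²; mean velocity V = Q/A = 0.006907/0.01021 = 0.6767 m/s.
Reynolds number Re = ρVD/μ = 885 · 0.6767 · 0.114 / 0.15 = 455.7.
Re < 2300 → laminar flow, so f = 64/Re = 64/455.7 = 0.1404 (the turbulent correlation is not needed).
Darcy-Weisbach: ΔP = f(L/D)(ρV²/2) = 0.1404·(64.44/0.114)·(885·0.6767²/2) = 0.1404·565.3·202.6 = 1.608e+04 Pa.
Pumping power P = QΔP = 0.006907·1.608e+04 = 111.08 W = 111.1 W.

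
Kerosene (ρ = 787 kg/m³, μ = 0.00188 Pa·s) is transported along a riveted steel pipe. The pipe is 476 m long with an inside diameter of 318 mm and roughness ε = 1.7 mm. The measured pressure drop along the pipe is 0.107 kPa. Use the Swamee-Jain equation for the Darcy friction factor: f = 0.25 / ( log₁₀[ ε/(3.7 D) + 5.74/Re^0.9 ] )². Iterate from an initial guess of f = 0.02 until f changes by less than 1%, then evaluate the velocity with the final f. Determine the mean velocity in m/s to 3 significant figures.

Rearranging Darcy-Weisbach: V = √(2·ΔP·D/(f·L·ρ)). With ε/D = 0.0017/0.318 = 0.00535, iterate starting from f = 0.02:
  f = 0.02 → V = √(2·107·0.318/(0.02·476·787)) = 0.0953 m/s; Re = ρVD/μ = 1.269e+04; f → 0.03745
  f = 0.03745 → V = 0.06964 m/s; Re = 9271; f → 0.03923
  f = 0.03923 → V = 0.06805 m/s; Re = 9059; f → 0.03937
Converged (Δf/f < 1%). With the final f = 0.03937: V = √(2·107·0.318/(0.03937·476·787)) = 0.06793 m/s.

V ≈ 0.0679 m/s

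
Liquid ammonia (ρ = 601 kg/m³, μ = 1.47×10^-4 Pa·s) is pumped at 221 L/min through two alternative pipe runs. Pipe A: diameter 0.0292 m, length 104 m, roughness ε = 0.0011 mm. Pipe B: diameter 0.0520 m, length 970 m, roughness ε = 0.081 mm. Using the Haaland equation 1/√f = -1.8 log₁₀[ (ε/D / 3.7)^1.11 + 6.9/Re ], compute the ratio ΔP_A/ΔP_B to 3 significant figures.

Pipe A: V = Q/A = 0.003683/0.0006697 = 5.5 m/s; Re = 6.566e+05; ε/D = 3.77e-05; Haaland → f = 0.013; ΔP_A = f(L/D)(ρV²/2) = 4.208e+05 Pa.
Pipe B: V = Q/A = 0.003683/0.002124 = 1.734 m/s; Re = 3.687e+05; ε/D = 0.00156; Haaland → f = 0.0225; ΔP_B = f(L/D)(ρV²/2) = 3.794e+05 Pa.
ΔP_A/ΔP_B = 4.208e+05/3.794e+05 = 1.11.

ΔP_A/ΔP_B ≈ 1.11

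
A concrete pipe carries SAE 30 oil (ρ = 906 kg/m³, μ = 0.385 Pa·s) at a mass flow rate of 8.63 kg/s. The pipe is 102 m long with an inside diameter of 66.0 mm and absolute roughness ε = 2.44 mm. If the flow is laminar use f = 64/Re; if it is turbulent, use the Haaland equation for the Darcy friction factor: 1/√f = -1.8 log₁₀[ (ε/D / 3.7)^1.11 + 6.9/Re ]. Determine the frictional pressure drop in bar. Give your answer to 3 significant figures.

A = πD²/4 = π(0.066)²/4 = 0.003421 m²; mean velocity V = ṁ/(ρA) = 8.63/(906 · 0.003421) = 2.784 m/s.
Reynolds number Re = ρVD/μ = 906 · 2.784 · 0.066 / 0.385 = 432.4.
Re < 2300 → laminar flow, so f = 64/Re = 64/432.4 = 0.148 (the turbulent correlation is not needed).
Darcy-Weisbach: ΔP = f(L/D)(ρV²/2) = 0.148·(102/0.066)·(906·2.784²/2) = 0.148·1545·3512 = 8.032e+05 Pa.
ΔP = 8.032e+05 Pa = 8.03 bar.

ΔP ≈ 8.03 bar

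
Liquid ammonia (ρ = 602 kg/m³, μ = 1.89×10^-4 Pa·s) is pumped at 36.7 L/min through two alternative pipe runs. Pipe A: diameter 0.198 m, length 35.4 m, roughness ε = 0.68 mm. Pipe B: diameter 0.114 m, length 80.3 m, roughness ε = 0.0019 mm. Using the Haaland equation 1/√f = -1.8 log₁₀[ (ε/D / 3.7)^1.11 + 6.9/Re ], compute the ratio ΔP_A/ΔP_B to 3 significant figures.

ΔP_A/ΔP_B ≈ 0.0377

Pipe A: V = Q/A = 0.0006117/0.03079 = 0.01987 m/s; Re = 1.253e+04; ε/D = 0.00343; Haaland → f = 0.03411; ΔP_A = f(L/D)(ρV²/2) = 0.7243 Pa.
Pipe B: V = Q/A = 0.0006117/0.01021 = 0.05993 m/s; Re = 2.176e+04; ε/D = 1.67e-05; Haaland → f = 0.02524; ΔP_B = f(L/D)(ρV²/2) = 19.21 Pa.
ΔP_A/ΔP_B = 0.7243/19.21 = 0.0377.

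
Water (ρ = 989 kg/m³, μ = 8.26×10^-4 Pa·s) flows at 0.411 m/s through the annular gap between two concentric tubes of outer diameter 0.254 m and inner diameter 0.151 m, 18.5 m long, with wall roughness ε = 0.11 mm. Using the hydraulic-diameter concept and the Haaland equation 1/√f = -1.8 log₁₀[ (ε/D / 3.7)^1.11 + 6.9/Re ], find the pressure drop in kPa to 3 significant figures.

ΔP ≈ 0.358 kPa

Hydraulic diameter D_h = 4A/P = D_o - D_i = 0.254 - 0.151 = 0.103 m.
Re = ρVD_h/μ = 989·0.411·0.103/0.000826 = 5.069e+04.
ε/D_h = 0.00011/0.103 = 0.00107; Haaland gives 1/√f = -1.8 log₁₀[0.000118+0.000136] = 6.472, so f = 0.02388.
ΔP = f(L/D_h)(ρV²/2) = 0.02388·18.5/0.103·83.53 = 358.2 Pa.
ΔP = 0.358 kPa.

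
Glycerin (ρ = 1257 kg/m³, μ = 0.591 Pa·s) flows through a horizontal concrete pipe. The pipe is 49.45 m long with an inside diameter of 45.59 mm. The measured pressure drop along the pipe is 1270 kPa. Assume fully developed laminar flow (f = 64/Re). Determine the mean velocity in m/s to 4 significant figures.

For laminar flow, f = 64/Re with Re = ρVD/μ, so Darcy-Weisbach reduces to ΔP = 32μLV/D². Solving for V: V = ΔP·D²/(32μL) = 1.27e+06·(0.04559)²/(32·0.591·49.45) = 2.823 m/s.
Check: Re = ρVD/μ = 1257·2.823·0.04559/0.591 = 273.7 < 2300, so the laminar assumption holds.

V ≈ 2.823 m/s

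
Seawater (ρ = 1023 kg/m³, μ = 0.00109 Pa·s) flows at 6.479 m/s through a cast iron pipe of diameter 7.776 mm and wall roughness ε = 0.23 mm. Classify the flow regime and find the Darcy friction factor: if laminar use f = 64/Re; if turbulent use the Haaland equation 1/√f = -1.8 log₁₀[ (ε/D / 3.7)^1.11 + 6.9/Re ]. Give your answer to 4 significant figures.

f ≈ 0.05761

Re = ρVD/μ = 1023·6.479·0.007776/0.00109 = 4.728e+04.
Re > 4000 → turbulent. ε/D = 0.00023/0.007776 = 0.0296; Haaland: 1/√f = -1.8 log₁₀[0.0047 + 0.000146] = 4.166, so f = 0.05761.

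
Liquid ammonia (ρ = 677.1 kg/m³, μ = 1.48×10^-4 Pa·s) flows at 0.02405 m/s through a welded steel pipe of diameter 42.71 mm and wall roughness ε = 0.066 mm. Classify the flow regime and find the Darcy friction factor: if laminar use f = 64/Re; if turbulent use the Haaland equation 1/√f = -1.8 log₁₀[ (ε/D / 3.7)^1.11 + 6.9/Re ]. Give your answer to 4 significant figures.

f ≈ 0.03983

Re = ρVD/μ = 677.1·0.02405·0.04271/0.000148 = 4699.
Re > 4000 → turbulent. ε/D = 6.6e-05/0.04271 = 0.00155; Haaland: 1/√f = -1.8 log₁₀[0.000177 + 0.00147] = 5.011, so f = 0.03983.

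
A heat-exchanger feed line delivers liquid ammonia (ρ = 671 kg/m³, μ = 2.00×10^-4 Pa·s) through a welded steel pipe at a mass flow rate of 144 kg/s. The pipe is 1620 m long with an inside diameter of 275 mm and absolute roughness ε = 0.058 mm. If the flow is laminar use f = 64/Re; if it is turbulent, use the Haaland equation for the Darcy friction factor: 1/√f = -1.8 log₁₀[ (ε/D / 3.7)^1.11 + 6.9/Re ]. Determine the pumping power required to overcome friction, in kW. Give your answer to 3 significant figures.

A = πD²/4 = π(0.275)²/4 = 0.0594 m²; mean velocity V = ṁ/(ρA) = 144/(671 · 0.0594) = 3.613 m/s.
Reynolds number Re = ρVD/μ = 671 · 3.613 · 0.275 / 0.0002 = 3.334e+06.
Re > 4000 → turbulent. Relative roughness ε/D = 5.8e-05/0.275 = 0.000211. Haaland: 1/√f = -1.8 log₁₀[(0.000211/3.7)^1.11 + 6.9/3.334e+06] = -1.8 log₁₀[1.95e-05 + 2.07e-06] = 8.401, so f = 0.01417.
Darcy-Weisbach: ΔP = f(L/D)(ρV²/2) = 0.01417·(1620/0.275)·(671·3.613²/2) = 0.01417·5891·4380 = 3.656e+05 Pa.
Q = ṁ/ρ = 144/671 = 0.2146 m³/s.
Pumping power P = QΔP = 0.2146·3.656e+05 = 78460 W = 78.5 kW.

P ≈ 78.5 kW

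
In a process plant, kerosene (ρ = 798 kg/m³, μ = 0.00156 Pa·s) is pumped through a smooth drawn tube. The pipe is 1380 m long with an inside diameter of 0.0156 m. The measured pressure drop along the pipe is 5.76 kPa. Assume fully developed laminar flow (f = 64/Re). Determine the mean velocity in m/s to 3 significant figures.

For laminar flow, f = 64/Re with Re = ρVD/μ, so Darcy-Weisbach reduces to ΔP = 32μLV/D². Solving for V: V = ΔP·D²/(32μL) = 5760·(0.0156)²/(32·0.00156·1380) = 0.02035 m/s.
Check: Re = ρVD/μ = 798·0.02035·0.0156/0.00156 = 162.4 < 2300, so the laminar assumption holds.

V ≈ 0.0203 m/s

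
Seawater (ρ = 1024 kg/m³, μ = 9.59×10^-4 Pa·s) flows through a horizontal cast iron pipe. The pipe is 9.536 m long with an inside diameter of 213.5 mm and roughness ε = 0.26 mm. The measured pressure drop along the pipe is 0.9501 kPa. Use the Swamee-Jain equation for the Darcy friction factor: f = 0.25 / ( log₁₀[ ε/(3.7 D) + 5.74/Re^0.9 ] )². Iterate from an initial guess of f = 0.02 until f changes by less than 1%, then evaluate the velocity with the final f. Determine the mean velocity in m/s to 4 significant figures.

Rearranging Darcy-Weisbach: V = √(2·ΔP·D/(f·L·ρ)). With ε/D = 0.00026/0.2135 = 0.00122, iterate starting from f = 0.02:
  f = 0.02 → V = √(2·950.1·0.2135/(0.02·9.536·1024)) = 1.441 m/s; Re = ρVD/μ = 3.286e+05; f → 0.02153
  f = 0.02153 → V = 1.389 m/s; Re = 3.167e+05; f → 0.02156
Converged (Δf/f < 1%). With the final f = 0.02156: V = √(2·950.1·0.2135/(0.02156·9.536·1024)) = 1.388 m/s.

V ≈ 1.388 m/s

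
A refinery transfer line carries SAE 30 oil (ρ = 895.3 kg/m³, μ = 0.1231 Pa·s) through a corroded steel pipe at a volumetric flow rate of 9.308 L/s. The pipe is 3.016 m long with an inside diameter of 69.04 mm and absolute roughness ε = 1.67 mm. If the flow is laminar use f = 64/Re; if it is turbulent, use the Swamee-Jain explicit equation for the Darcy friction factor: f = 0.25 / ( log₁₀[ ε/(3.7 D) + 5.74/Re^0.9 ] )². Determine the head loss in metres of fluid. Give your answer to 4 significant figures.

h_f ≈ 0.7056 m

Q = 9.308 L/s = 9.308/1000 = 0.009308 m³/s.
Cross-sectional area A = πD²/4 = π(0.06904)²/4 = 0.003744 m²; mean velocity V = Q/A = 0.009308/0.003744 = 2.486 m/s.
Reynolds number Re = ρVD/μ = 895.3 · 2.486 · 0.06904 / 0.123 = 1248.
Re < 2300 → laminar flow, so f = 64/Re = 64/1248 = 0.05126 (the turbulent correlation is not needed).
Darcy-Weisbach: ΔP = f(L/D)(ρV²/2) = 0.05126·(3.016/0.06904)·(895.3·2.486²/2) = 0.05126·43.68·2767 = 6197 Pa.
Head loss h_f = ΔP/(ρg) = 6197/(895.3·9.81) = 0.7056 m.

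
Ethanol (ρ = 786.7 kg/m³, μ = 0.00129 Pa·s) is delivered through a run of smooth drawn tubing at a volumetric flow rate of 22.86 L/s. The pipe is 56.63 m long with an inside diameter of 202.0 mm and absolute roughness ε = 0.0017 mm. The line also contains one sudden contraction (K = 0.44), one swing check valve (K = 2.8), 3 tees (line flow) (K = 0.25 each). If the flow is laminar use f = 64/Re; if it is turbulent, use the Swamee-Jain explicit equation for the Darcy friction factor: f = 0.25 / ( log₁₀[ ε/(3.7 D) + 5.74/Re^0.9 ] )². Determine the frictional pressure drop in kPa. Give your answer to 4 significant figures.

ΔP ≈ 1.831 kPa

Q = 22.86 L/s = 22.86/1000 = 0.02286 m³/s.
Cross-sectional area A = πD²/4 = π(0.202)²/4 = 0.03205 m²; mean velocity V = Q/A = 0.02286/0.03205 = 0.7133 m/s.
Reynolds number Re = ρVD/μ = 786.7 · 0.7133 · 0.202 / 0.00129 = 8.787e+04.
Re > 4000 → turbulent. Relative roughness ε/D = 1.7e-06/0.202 = 8.42e-06. Swamee-Jain: f = 0.25/(log₁₀[8.42e-06/3.7 + 5.74/8.787e+04^0.9])² = 0.25/(log₁₀[2.27e-06 + 0.000204])² = 0.25/(-3.686)² = 0.0184.
Total minor-loss coefficient ΣK = 1·0.44 + 1·2.8 + 3·0.25 = 3.99.
ΔP = [f·L/D + ΣK]·(ρV²/2) = [0.0184·56.63/0.202 + 3.99]·(786.7·0.7133²/2) = [5.159 + 3.99]·200.1 = 1831 Pa.
ΔP = 1831 Pa = 1.831 kPa.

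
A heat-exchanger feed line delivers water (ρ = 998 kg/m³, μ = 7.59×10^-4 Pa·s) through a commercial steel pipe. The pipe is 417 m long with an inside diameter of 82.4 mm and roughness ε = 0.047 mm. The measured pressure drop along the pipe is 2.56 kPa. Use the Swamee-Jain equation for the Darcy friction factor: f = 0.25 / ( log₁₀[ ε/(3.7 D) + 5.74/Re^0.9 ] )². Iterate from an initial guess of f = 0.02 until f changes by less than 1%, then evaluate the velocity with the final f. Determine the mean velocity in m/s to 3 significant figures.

Rearranging Darcy-Weisbach: V = √(2·ΔP·D/(f·L·ρ)). With ε/D = 4.7e-05/0.0824 = 0.00057, iterate starting from f = 0.02:
  f = 0.02 → V = √(2·2560·0.0824/(0.02·417·998)) = 0.2251 m/s; Re = ρVD/μ = 2.439e+04; f → 0.02607
  f = 0.02607 → V = 0.1972 m/s; Re = 2.137e+04; f → 0.0268
  f = 0.0268 → V = 0.1945 m/s; Re = 2.107e+04; f → 0.02687
Converged (Δf/f < 1%). With the final f = 0.02687: V = √(2·2560·0.0824/(0.02687·417·998)) = 0.1942 m/s.

V ≈ 0.194 m/s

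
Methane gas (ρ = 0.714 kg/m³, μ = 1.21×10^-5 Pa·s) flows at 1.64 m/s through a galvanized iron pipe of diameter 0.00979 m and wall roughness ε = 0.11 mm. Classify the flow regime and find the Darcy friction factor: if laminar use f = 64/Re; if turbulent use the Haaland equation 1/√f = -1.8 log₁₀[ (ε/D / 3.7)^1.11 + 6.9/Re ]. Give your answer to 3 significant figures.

f ≈ 0.0676

Re = ρVD/μ = 0.714·1.64·0.00979/1.21e-05 = 947.4.
Re < 2300 → laminar, so f = 64/Re = 0.06755 (roughness is irrelevant in laminar flow).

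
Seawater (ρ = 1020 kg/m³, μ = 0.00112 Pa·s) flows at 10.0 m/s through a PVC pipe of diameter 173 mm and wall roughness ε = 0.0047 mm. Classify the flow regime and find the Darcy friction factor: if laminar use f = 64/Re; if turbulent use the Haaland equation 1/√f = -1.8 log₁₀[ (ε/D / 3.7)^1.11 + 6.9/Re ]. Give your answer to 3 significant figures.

Re = ρVD/μ = 1020·10·0.173/0.00112 = 1.576e+06.
Re > 4000 → turbulent. ε/D = 4.7e-06/0.173 = 2.72e-05; Haaland: 1/√f = -1.8 log₁₀[2e-06 + 4.38e-06] = 9.351, so f = 0.01144.

f ≈ 0.0114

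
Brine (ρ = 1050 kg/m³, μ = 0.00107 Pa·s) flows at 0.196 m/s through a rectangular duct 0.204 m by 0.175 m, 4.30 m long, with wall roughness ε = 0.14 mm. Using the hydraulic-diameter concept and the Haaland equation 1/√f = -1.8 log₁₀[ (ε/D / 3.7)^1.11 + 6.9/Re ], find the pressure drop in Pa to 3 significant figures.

Hydraulic diameter D_h = 4A/P = 4·(0.204·0.175)/(2·(0.204+0.175)) = 0.1428/0.758 = 0.1884 m.
Re = ρVD_h/μ = 1050·0.196·0.1884/0.00107 = 3.623e+04.
ε/D_h = 0.00014/0.1884 = 0.000743; Haaland gives 1/√f = -1.8 log₁₀[7.87e-05+0.00019] = 6.426, so f = 0.02422.
ΔP = f(L/D_h)(ρV²/2) = 0.02422·4.3/0.1884·20.17 = 11.15 Pa.

ΔP ≈ 11.1 Pa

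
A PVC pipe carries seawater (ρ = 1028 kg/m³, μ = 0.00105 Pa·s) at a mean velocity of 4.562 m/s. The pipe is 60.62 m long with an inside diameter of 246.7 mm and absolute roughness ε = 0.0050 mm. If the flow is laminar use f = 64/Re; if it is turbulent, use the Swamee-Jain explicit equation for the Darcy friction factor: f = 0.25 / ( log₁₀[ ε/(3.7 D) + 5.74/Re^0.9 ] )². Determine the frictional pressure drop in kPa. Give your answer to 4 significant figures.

Reynolds number Re = ρVD/μ = 1028 · 4.562 · 0.2467 / 0.00105 = 1.102e+06.
Re > 4000 → turbulent. Relative roughness ε/D = 5e-06/0.2467 = 2.03e-05. Swamee-Jain: f = 0.25/(log₁₀[2.03e-05/3.7 + 5.74/1.102e+06^0.9])² = 0.25/(log₁₀[5.48e-06 + 2.09e-05])² = 0.25/(-4.578)² = 0.01193.
Darcy-Weisbach: ΔP = f(L/D)(ρV²/2) = 0.01193·(60.62/0.2467)·(1028·4.562²/2) = 0.01193·245.7·1.07e+04 = 3.135e+04 Pa.
ΔP = 3.135e+04 Pa = 31.35 kPa.

ΔP ≈ 31.35 kPa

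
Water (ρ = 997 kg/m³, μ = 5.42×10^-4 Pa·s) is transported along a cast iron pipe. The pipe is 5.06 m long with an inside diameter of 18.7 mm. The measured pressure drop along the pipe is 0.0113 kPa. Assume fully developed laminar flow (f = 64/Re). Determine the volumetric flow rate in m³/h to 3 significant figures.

Q ≈ 0.0445 m³/h

For laminar flow, f = 64/Re with Re = ρVD/μ, so Darcy-Weisbach reduces to ΔP = 32μLV/D². Solving for V: V = ΔP·D²/(32μL) = 11.3·(0.0187)²/(32·0.000542·5.06) = 0.04503 m/s.
Check: Re = ρVD/μ = 997·0.04503·0.0187/0.000542 = 1549 < 2300, so the laminar assumption holds.
Q = V·A = 0.04503·(π/4·0.0187²) = 1.237e-05 m³/s = 0.0445 m³/h.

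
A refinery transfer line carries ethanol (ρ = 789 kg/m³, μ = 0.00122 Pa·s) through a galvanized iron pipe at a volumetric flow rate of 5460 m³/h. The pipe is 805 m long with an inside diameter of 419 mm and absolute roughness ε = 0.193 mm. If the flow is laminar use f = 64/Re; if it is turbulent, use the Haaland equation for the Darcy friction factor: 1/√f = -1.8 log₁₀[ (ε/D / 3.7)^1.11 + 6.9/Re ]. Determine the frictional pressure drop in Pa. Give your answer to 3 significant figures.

Q = 5460 m³/h = 5460/3600 = 1.517 m³/s.
Cross-sectional area A = πD²/4 = π(0.419)²/4 = 0.1379 m²; mean velocity V = Q/A = 1.517/0.1379 = 11 m/s.
Reynolds number Re = ρVD/μ = 789 · 11 · 0.419 / 0.00122 = 2.981e+06.
Re > 4000 → turbulent. Relative roughness ε/D = 0.000193/0.419 = 0.000461. Haaland: 1/√f = -1.8 log₁₀[(0.000461/3.7)^1.11 + 6.9/2.981e+06] = -1.8 log₁₀[4.63e-05 + 2.31e-06] = 7.764, so f = 0.01659.
Darcy-Weisbach: ΔP = f(L/D)(ρV²/2) = 0.01659·(805/0.419)·(789·11²/2) = 0.01659·1921·4.773e+04 = 1.521e+06 Pa.

ΔP ≈ 1.52×10^6 Pa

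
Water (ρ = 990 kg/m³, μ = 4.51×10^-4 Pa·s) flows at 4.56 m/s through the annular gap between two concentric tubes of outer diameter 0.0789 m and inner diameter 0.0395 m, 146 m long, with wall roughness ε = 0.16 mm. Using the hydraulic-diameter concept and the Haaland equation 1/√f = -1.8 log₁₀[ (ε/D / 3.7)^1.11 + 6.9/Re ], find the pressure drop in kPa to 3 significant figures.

Hydraulic diameter D_h = 4A/P = D_o - D_i = 0.0789 - 0.0395 = 0.0394 m.
Re = ρVD_h/μ = 990·4.56·0.0394/0.000451 = 3.944e+05.
ε/D_h = 0.00016/0.0394 = 0.00406; Haaland gives 1/√f = -1.8 log₁₀[0.000519+1.75e-05] = 5.887, so f = 0.02885.
ΔP = f(L/D_h)(ρV²/2) = 0.02885·146/0.0394·1.029e+04 = 1.1e+06 Pa.
ΔP = 1100 kPa.

ΔP ≈ 1100 kPa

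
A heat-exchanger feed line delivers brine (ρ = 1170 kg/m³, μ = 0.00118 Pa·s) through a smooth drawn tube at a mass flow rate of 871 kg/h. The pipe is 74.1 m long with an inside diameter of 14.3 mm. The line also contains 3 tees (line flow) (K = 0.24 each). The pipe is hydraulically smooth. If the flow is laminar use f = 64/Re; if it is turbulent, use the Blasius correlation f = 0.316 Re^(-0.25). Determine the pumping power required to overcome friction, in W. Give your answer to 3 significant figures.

P ≈ 28.4 W

ṁ = 871 kg/h = 871/3600 = 0.2419 kg/s.
A = πD²/4 = π(0.0143)²/4 = 0.0001606 m²; mean velocity V = ṁ/(ρA) = 0.2419/(1170 · 0.0001606) = 1.288 m/s.
Reynolds number Re = ρVD/μ = 1170 · 1.288 · 0.0143 / 0.00118 = 1.826e+04.
Re > 4000 → turbulent. Smooth-pipe (Blasius): f = 0.316 Re^(-0.25) = 0.316/(1.826e+04)^0.25 = 0.02719.
Total minor-loss coefficient ΣK = 3·0.24 = 0.72.
ΔP = [f·L/D + ΣK]·(ρV²/2) = [0.02719·74.1/0.0143 + 0.72]·(1170·1.288²/2) = [140.9 + 0.72]·969.8 = 1.373e+05 Pa.
Q = ṁ/ρ = 0.2419/1170 = 0.0002068 m³/s.
Pumping power P = QΔP = 0.0002068·1.373e+05 = 28.40 W = 28.4 W.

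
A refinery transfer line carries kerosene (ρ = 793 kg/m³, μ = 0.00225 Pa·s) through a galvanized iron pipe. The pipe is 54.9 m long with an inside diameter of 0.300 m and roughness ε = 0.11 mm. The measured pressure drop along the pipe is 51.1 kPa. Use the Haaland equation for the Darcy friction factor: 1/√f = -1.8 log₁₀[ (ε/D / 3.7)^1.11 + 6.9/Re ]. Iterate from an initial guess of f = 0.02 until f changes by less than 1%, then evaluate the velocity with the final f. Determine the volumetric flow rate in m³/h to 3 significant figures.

Q ≈ 1670 m³/h

Rearranging Darcy-Weisbach: V = √(2·ΔP·D/(f·L·ρ)). With ε/D = 0.00011/0.3 = 0.000367, iterate starting from f = 0.02:
  f = 0.02 → V = √(2·5.11e+04·0.3/(0.02·54.9·793)) = 5.934 m/s; Re = ρVD/μ = 6.274e+05; f → 0.01647
  f = 0.01647 → V = 6.538 m/s; Re = 6.913e+05; f → 0.0164
Converged (Δf/f < 1%). With the final f = 0.0164: V = √(2·5.11e+04·0.3/(0.0164·54.9·793)) = 6.553 m/s.
Q = V·A = 6.553·(π/4·0.3²) = 0.4632 m³/s = 1670 m³/h.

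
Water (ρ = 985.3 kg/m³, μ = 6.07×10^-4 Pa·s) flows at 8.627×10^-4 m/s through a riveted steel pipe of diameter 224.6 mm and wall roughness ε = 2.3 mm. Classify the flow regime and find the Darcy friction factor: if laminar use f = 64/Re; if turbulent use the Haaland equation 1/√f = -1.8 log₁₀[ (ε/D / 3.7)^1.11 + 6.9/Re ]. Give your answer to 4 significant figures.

f ≈ 0.2035

Re = ρVD/μ = 985.3·0.0008627·0.2246/0.000607 = 314.5.
Re < 2300 → laminar, so f = 64/Re = 0.2035 (roughness is irrelevant in laminar flow).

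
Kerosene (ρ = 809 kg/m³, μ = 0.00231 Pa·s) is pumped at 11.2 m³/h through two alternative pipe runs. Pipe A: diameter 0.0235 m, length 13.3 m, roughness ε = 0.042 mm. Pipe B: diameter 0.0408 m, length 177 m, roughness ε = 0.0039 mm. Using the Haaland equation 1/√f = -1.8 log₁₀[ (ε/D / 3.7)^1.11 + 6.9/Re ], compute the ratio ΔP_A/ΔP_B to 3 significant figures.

ΔP_A/ΔP_B ≈ 1.32

Pipe A: V = Q/A = 0.003111/0.0004337 = 7.173 m/s; Re = 5.903e+04; ε/D = 0.00179; Haaland → f = 0.02538; ΔP_A = f(L/D)(ρV²/2) = 2.989e+05 Pa.
Pipe B: V = Q/A = 0.003111/0.001307 = 2.38 m/s; Re = 3.4e+04; ε/D = 9.56e-05; Haaland → f = 0.02284; ΔP_B = f(L/D)(ρV²/2) = 2.27e+05 Pa.
ΔP_A/ΔP_B = 2.989e+05/2.27e+05 = 1.32.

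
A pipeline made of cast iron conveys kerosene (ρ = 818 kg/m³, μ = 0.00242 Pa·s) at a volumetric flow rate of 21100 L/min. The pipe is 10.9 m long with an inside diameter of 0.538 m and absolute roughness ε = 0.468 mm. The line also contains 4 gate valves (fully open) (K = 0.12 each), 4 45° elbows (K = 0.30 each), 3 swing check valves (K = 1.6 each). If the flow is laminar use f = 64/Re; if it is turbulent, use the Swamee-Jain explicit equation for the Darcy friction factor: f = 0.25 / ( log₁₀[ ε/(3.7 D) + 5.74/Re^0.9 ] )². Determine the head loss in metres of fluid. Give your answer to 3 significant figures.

Q = 21100 L/min = 21100/60000 = 0.3517 m³/s.
Cross-sectional area A = πD²/4 = π(0.538)²/4 = 0.2273 m²; mean velocity V = Q/A = 0.3517/0.2273 = 1.547 m/s.
Reynolds number Re = ρVD/μ = 818 · 1.547 · 0.538 / 0.00242 = 2.813e+05.
Re > 4000 → turbulent. Relative roughness ε/D = 0.000468/0.538 = 0.00087. Swamee-Jain: f = 0.25/(log₁₀[0.00087/3.7 + 5.74/2.813e+05^0.9])² = 0.25/(log₁₀[0.000235 + 7.16e-05])² = 0.25/(-3.513)² = 0.02025.
Total minor-loss coefficient ΣK = 4·0.12 + 4·0.3 + 3·1.6 = 6.48.
ΔP = [f·L/D + ΣK]·(ρV²/2) = [0.02025·10.9/0.538 + 6.48]·(818·1.547²/2) = [0.4103 + 6.48]·978.8 = 6744 Pa.
Head loss h_f = ΔP/(ρg) = 6744/(818·9.81) = 0.840 m.

h_f ≈ 0.840 m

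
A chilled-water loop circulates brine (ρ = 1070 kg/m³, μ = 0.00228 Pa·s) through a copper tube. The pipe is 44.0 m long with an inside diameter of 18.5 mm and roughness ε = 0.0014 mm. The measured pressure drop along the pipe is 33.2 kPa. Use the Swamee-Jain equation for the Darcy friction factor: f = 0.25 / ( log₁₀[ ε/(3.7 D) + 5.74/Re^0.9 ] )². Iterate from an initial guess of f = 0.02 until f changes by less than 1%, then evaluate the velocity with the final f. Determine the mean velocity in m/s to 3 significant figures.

Rearranging Darcy-Weisbach: V = √(2·ΔP·D/(f·L·ρ)). With ε/D = 1.4e-06/0.0185 = 7.57e-05, iterate starting from f = 0.02:
  f = 0.02 → V = √(2·3.32e+04·0.0185/(0.02·44·1070)) = 1.142 m/s; Re = ρVD/μ = 9916; f → 0.03118
  f = 0.03118 → V = 0.9148 m/s; Re = 7942; f → 0.03315
  f = 0.03315 → V = 0.8871 m/s; Re = 7702; f → 0.03344
Converged (Δf/f < 1%). With the final f = 0.03344: V = √(2·3.32e+04·0.0185/(0.03344·44·1070)) = 0.8833 m/s.

V ≈ 0.883 m/s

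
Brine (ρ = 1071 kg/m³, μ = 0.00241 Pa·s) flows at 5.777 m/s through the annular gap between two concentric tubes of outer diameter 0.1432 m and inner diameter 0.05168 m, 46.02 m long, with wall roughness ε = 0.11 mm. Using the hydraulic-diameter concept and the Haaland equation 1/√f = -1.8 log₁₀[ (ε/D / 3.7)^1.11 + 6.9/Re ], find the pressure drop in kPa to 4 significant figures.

ΔP ≈ 193.5 kPa

Hydraulic diameter D_h = 4A/P = D_o - D_i = 0.1432 - 0.05168 = 0.09152 m.
Re = ρVD_h/μ = 1071·5.777·0.09152/0.00241 = 2.35e+05.
ε/D_h = 0.00011/0.09152 = 0.0012; Haaland gives 1/√f = -1.8 log₁₀[0.000134+2.94e-05] = 6.815, so f = 0.02153.
ΔP = f(L/D_h)(ρV²/2) = 0.02153·46.02/0.09152·1.787e+04 = 1.935e+05 Pa.
ΔP = 193.5 kPa.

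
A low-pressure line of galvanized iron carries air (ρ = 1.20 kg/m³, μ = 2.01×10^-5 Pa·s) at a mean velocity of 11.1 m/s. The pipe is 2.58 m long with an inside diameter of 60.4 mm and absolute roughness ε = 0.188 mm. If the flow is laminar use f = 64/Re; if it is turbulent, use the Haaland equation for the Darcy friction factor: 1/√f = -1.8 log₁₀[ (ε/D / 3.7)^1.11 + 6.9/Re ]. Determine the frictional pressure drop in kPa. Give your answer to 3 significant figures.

ΔP ≈ 0.0921 kPa

Reynolds number Re = ρVD/μ = 1.2 · 11.1 · 0.0604 / 2.01e-05 = 4.003e+04.
Re > 4000 → turbulent. Relative roughness ε/D = 0.000188/0.0604 = 0.00311. Haaland: 1/√f = -1.8 log₁₀[(0.00311/3.7)^1.11 + 6.9/4.003e+04] = -1.8 log₁₀[0.000386 + 0.000172] = 5.855, so f = 0.02917.
Darcy-Weisbach: ΔP = f(L/D)(ρV²/2) = 0.02917·(2.58/0.0604)·(1.2·11.1²/2) = 0.02917·42.72·73.93 = 92.1 Pa.
ΔP = 92.1 Pa = 0.0921 kPa.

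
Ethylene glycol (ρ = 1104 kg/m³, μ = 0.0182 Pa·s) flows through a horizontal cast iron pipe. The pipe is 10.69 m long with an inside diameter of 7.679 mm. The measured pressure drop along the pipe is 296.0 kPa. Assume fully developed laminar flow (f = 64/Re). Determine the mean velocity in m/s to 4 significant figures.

V ≈ 2.804 m/s

For laminar flow, f = 64/Re with Re = ρVD/μ, so Darcy-Weisbach reduces to ΔP = 32μLV/D². Solving for V: V = ΔP·D²/(32μL) = 2.96e+05·(0.007679)²/(32·0.0182·10.69) = 2.804 m/s.
Check: Re = ρVD/μ = 1104·2.804·0.007679/0.0182 = 1306 < 2300, so the laminar assumption holds.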